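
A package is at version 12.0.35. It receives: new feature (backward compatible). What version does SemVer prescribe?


Current: 12.0.35
Change category: 'new feature (backward compatible)' → minor bump
SemVer rule: minor bump → increment MINOR, reset PATCH to 0 (MAJOR unchanged)
New: 12.1.0

12.1.0


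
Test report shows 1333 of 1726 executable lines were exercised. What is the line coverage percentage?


Coverage = covered / total * 100
Coverage = 1333 / 1726 * 100
Coverage = 77.23%

77.23%


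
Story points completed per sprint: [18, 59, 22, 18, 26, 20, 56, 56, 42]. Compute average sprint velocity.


Formula: Avg velocity = Total points / Number of sprints
Points: [18, 59, 22, 18, 26, 20, 56, 56, 42]
Sum = 18 + 59 + 22 + 18 + 26 + 20 + 56 + 56 + 42 = 317
Avg velocity = 317 / 9 = 35.22 points/sprint

35.22 points/sprint


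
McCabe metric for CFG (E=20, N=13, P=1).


Formula: V(G) = E - N + 2P
V(G) = 20 - 13 + 2*1
V(G) = 7 + 2
V(G) = 9

9


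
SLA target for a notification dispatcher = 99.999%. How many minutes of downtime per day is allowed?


Formula: allowed downtime = period * (100 - SLA) / 100
Period (day) = 1440 minutes
Unavailability fraction = (100 - 99.999) / 100
Allowed downtime = 1440 * (100 - 99.999) / 100
Allowed downtime = 0.0144 minutes

0.0144 minutes


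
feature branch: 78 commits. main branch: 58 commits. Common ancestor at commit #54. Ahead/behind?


Common ancestor: commit #54
feature commits after divergence: 78 - 54 = 24
main commits after divergence: 58 - 54 = 4
feature is 24 commits ahead of main
main is 4 commits ahead of feature

feature ahead: 24, main ahead: 4


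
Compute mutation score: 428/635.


Mutation score = killed / total * 100
Mutation score = 428 / 635 * 100
Mutation score = 67.4%

67.4%


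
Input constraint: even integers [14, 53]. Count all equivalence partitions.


Constraint: even integers in [14, 53]
Class 1: x < 14 — out-of-range invalid
Class 2: x in [14,53] but odd — wrong type invalid
Class 3: x in [14,53] and even — valid
Class 4: x > 53 — out-of-range invalid
Total equivalence classes: 4

4 equivalence classes


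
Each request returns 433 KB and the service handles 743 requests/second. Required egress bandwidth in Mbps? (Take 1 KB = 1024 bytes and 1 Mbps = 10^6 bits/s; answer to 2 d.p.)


Formula: Mbps = payload_bytes * RPS * 8 / 1e6
Payload per request = 433 KB = 433 * 1024 = 443392 bytes
Total bytes/sec = 443392 * 743 = 329440256
Total bits/sec = 329440256 * 8 = 2635522048
Mbps = 2635522048 / 1e6 = 2635.52

2635.52 Mbps


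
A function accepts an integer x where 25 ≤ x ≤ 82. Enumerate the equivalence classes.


Valid range: [25, 82]
Class 1: x < 25 — invalid
Class 2: 25 ≤ x ≤ 82 — valid
Class 3: x > 82 — invalid
Total equivalence classes: 3

3 equivalence classes


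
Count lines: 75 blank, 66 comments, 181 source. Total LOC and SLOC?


Total LOC = blank + comment + code
Total LOC = 75 + 66 + 181 = 322
SLOC (source only) = code = 181

Total LOC: 322, SLOC: 181


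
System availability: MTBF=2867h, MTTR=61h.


Availability = MTBF / (MTBF + MTTR)
Availability = 2867 / (2867 + 61)
Availability = 2867 / 2928
Availability = 97.9167%

97.9167%


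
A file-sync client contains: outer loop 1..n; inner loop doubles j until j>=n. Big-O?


Reasoning: linear outer times logarithmic inner
Complexity: O(n log n)

O(n log n)


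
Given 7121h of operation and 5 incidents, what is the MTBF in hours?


Formula: MTBF = Total operating time / Number of failures
MTBF = 7121 / 5
MTBF = 1424.2 hours

1424.2 hours


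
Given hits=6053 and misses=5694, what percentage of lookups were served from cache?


Formula: hit rate = hits / (hits + misses) * 100
hit rate = 6053 / (6053 + 5694) * 100
hit rate = 6053 / 11747 * 100
hit rate = 51.53%

51.53%


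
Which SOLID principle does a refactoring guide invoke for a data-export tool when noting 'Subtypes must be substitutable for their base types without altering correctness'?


This describes the Liskov Substitution Principle (LSP)

Liskov Substitution Principle (LSP)


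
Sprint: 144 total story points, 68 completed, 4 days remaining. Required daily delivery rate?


Formula: Required rate = Remaining points / Days left
Remaining = 144 - 68 = 76 points
Required rate = 76 / 4 = 19.0 points/day

19.0 points/day


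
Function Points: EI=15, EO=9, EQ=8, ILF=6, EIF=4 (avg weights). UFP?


UFP = EI*4 + EO*5 + EQ*4 + ILF*10 + EIF*7
UFP = 15*4 + 9*5 + 8*4 + 6*10 + 4*7
UFP = 60 + 45 + 32 + 60 + 28
UFP = 225

225


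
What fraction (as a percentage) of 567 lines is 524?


Coverage = covered / total * 100
Coverage = 524 / 567 * 100
Coverage = 92.42%

92.42%


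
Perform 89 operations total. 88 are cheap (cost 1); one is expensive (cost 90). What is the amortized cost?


Formula: Amortized cost = Total cost / Operations
Total cost = (88 * 1) + (1 * 90)
Total cost = 88 + 90 = 178
Amortized = 178 / 89 = 2.0

2.0


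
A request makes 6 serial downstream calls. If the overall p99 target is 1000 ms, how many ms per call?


Formula: per_stage = total_budget / stages
per_stage = 1000 / 6
per_stage = 166.67 ms

166.67 ms


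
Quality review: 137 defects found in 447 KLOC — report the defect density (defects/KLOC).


Defect density = defects / KLOC
Defect density = 137 / 447
Defect density = 0.306 defects/KLOC

0.306 defects/KLOC


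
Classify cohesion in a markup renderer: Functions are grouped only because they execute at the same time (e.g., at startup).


Reasoning: Related by timing only
Type: Temporal cohesion

Temporal cohesion


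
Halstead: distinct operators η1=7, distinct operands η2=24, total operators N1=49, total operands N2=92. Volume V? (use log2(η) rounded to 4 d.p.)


Formula: V = N * log2(η), where N = N1 + N2 and η = η1 + η2
η = 7 + 24 = 31
N = 49 + 92 = 141
log2(31) ≈ 4.9542
V = 141 * 4.9542 = 698.54

698.54


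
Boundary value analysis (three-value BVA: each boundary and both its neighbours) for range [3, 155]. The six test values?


Range: [3, 155]
Boundaries: just below min, min, min+1, max-1, max, just above max
Values: [2, 3, 4, 154, 155, 156]

[2, 3, 4, 154, 155, 156]


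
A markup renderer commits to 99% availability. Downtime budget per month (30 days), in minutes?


Formula: allowed downtime = period * (100 - SLA) / 100
Period (month (30 days)) = 43200 minutes
Unavailability fraction = (100 - 99.0) / 100
Allowed downtime = 43200 * (100 - 99.0) / 100
Allowed downtime = 432.0 minutes

432.0 minutes


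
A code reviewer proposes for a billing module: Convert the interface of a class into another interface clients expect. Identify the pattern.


This matches the Adapter pattern

Adapter


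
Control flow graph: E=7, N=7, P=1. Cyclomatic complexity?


Formula: V(G) = E - N + 2P
V(G) = 7 - 7 + 2*1
V(G) = 0 + 2
V(G) = 2

2


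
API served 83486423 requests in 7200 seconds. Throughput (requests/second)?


Formula: throughput = requests / seconds
throughput = 83486423 / 7200
throughput = 11595.34 requests/second

11595.34 requests/second


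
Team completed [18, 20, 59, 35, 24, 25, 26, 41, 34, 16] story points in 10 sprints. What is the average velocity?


Formula: Avg velocity = Total points / Number of sprints
Points: [18, 20, 59, 35, 24, 25, 26, 41, 34, 16]
Sum = 18 + 20 + 59 + 35 + 24 + 25 + 26 + 41 + 34 + 16 = 298
Avg velocity = 298 / 10 = 29.8 points/sprint

29.8 points/sprint


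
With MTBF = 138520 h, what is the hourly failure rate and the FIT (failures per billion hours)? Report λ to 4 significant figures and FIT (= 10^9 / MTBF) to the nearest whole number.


Formula: λ = 1 / MTBF; FIT = λ × 1e9 = 1e9 / MTBF
λ = 1 / 138520 ≈ 7.219e-06 failures/hour
FIT = 1e9 / 138520 ≈ 7219 failures per 1e9 hours (nearest whole number)

λ = 7.219e-06 /h, FIT = 7219


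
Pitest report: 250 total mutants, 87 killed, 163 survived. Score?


Mutation score = killed / total * 100
Mutation score = 87 / 250 * 100
Mutation score = 34.8%

34.8%


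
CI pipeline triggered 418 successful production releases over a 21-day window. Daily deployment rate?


Formula: deployments per day = releases / days
= 418 / 21
= 19.905 deploys/day
(equivalently, 139.33 deploys/week)

19.905 deploys/day


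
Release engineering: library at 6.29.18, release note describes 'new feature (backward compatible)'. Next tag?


Current: 6.29.18
Change category: 'new feature (backward compatible)' → minor bump
SemVer rule: minor bump → increment MINOR, reset PATCH to 0 (MAJOR unchanged)
New: 6.30.0

6.30.0


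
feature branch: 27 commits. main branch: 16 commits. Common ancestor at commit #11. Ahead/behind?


Common ancestor: commit #11
feature commits after divergence: 27 - 11 = 16
main commits after divergence: 16 - 11 = 5
feature is 16 commits ahead of main
main is 5 commits ahead of feature

feature ahead: 16, main ahead: 5


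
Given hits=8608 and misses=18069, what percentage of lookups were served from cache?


Formula: hit rate = hits / (hits + misses) * 100
hit rate = 8608 / (8608 + 18069) * 100
hit rate = 8608 / 26677 * 100
hit rate = 32.27%

32.27%


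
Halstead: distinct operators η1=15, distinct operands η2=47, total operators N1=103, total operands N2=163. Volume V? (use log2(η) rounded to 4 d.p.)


Formula: V = N * log2(η), where N = N1 + N2 and η = η1 + η2
η = 15 + 47 = 62
N = 103 + 163 = 266
log2(62) ≈ 5.9542
V = 266 * 5.9542 = 1583.82

1583.82


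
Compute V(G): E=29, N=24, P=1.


Formula: V(G) = E - N + 2P
V(G) = 29 - 24 + 2*1
V(G) = 5 + 2
V(G) = 7

7


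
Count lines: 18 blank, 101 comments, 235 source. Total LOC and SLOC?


Total LOC = blank + comment + code
Total LOC = 18 + 101 + 235 = 354
SLOC (source only) = code = 235

Total LOC: 354, SLOC: 235


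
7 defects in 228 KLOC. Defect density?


Defect density = defects / KLOC
Defect density = 7 / 228
Defect density = 0.031 defects/KLOC

0.031 defects/KLOC


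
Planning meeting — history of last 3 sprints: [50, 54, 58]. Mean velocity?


Formula: Avg velocity = Total points / Number of sprints
Points: [50, 54, 58]
Sum = 50 + 54 + 58 = 162
Avg velocity = 162 / 3 = 54.0 points/sprint

54.0 points/sprint


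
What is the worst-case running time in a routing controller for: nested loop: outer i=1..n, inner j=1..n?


Reasoning: n iterations times n iterations
Complexity: O(n^2)

O(n^2)


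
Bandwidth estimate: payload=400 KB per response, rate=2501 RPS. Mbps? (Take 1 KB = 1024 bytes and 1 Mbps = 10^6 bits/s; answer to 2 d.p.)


Formula: Mbps = payload_bytes * RPS * 8 / 1e6
Payload per request = 400 KB = 400 * 1024 = 409600 bytes
Total bytes/sec = 409600 * 2501 = 1024409600
Total bits/sec = 1024409600 * 8 = 8195276800
Mbps = 8195276800 / 1e6 = 8195.28

8195.28 Mbps


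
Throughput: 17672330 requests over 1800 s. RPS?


Formula: throughput = requests / seconds
throughput = 17672330 / 1800
throughput = 9817.96 requests/second

9817.96 requests/second


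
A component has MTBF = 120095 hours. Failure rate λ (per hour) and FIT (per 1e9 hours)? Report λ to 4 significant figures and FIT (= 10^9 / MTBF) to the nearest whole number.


Formula: λ = 1 / MTBF; FIT = λ × 1e9 = 1e9 / MTBF
λ = 1 / 120095 ≈ 8.327e-06 failures/hour
FIT = 1e9 / 120095 ≈ 8327 failures per 1e9 hours (nearest whole number)

λ = 8.327e-06 /h, FIT = 8327


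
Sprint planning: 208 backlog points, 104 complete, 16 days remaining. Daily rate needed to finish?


Formula: Required rate = Remaining points / Days left
Remaining = 208 - 104 = 104 points
Required rate = 104 / 16 = 6.5 points/day

6.5 points/day


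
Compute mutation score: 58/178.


Mutation score = killed / total * 100
Mutation score = 58 / 178 * 100
Mutation score = 32.58%

32.58%


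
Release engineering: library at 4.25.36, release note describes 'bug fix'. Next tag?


Current: 4.25.36
Change category: 'bug fix' → patch bump
SemVer rule: patch bump → increment PATCH (MAJOR and MINOR unchanged)
New: 4.25.37

4.25.37


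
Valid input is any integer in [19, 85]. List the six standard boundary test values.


Range: [19, 85]
Boundaries: just below min, min, min+1, max-1, max, just above max
Values: [18, 19, 20, 84, 85, 86]

[18, 19, 20, 84, 85, 86]


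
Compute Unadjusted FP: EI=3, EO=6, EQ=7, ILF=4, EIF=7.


UFP = EI*4 + EO*5 + EQ*4 + ILF*10 + EIF*7
UFP = 3*4 + 6*5 + 7*4 + 4*10 + 7*7
UFP = 12 + 30 + 28 + 40 + 49
UFP = 159

159


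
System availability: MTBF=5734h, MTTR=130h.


Availability = MTBF / (MTBF + MTTR)
Availability = 5734 / (5734 + 130)
Availability = 5734 / 5864
Availability = 97.7831%

97.7831%


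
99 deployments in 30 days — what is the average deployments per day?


Formula: deployments per day = releases / days
= 99 / 30
= 3.3 deploys/day
(equivalently, 23.1 deploys/week)

3.3 deploys/day


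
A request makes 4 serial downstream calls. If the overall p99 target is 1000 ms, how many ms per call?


Formula: per_stage = total_budget / stages
per_stage = 1000 / 4
per_stage = 250.0 ms

250.0 ms


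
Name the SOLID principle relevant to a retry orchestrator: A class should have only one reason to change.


This describes the Single Responsibility Principle (SRP)

Single Responsibility Principle (SRP)


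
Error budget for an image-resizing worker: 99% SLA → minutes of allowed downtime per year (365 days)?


Formula: allowed downtime = period * (100 - SLA) / 100
Period (year (365 days)) = 525600 minutes
Unavailability fraction = (100 - 99.0) / 100
Allowed downtime = 525600 * (100 - 99.0) / 100
Allowed downtime = 5256.0 minutes

5256.0 minutes


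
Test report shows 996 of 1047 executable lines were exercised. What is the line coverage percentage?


Coverage = covered / total * 100
Coverage = 996 / 1047 * 100
Coverage = 95.13%

95.13%


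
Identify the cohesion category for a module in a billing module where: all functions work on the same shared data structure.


Reasoning: Functions share data
Type: Communicational cohesion

Communicational cohesion


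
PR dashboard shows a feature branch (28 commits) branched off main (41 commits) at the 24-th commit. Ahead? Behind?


Common ancestor: commit #24
feature commits after divergence: 28 - 24 = 4
main commits after divergence: 41 - 24 = 17
feature is 4 commits ahead of main
main is 17 commits ahead of feature

feature ahead: 4, main ahead: 17


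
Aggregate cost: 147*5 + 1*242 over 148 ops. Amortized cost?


Formula: Amortized cost = Total cost / Operations
Total cost = (147 * 5) + (1 * 242)
Total cost = 735 + 242 = 977
Amortized = 977 / 148 = 6.6014

6.6014


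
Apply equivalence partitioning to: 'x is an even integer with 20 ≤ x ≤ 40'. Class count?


Constraint: even integers in [20, 40]
Class 1: x < 20 — out-of-range invalid
Class 2: x in [20,40] but odd — wrong type invalid
Class 3: x in [20,40] and even — valid
Class 4: x > 40 — out-of-range invalid
Total equivalence classes: 4

4 equivalence classes


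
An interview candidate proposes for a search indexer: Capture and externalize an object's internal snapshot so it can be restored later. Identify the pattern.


This matches the Memento pattern

Memento


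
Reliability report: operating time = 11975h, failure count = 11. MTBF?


Formula: MTBF = Total operating time / Number of failures
MTBF = 11975 / 11
MTBF = 1088.64 hours

1088.64 hours


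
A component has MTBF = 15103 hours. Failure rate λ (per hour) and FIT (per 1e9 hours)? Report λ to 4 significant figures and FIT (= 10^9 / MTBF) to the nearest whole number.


Formula: λ = 1 / MTBF; FIT = λ × 1e9 = 1e9 / MTBF
λ = 1 / 15103 ≈ 6.621e-05 failures/hour
FIT = 1e9 / 15103 ≈ 66212 failures per 1e9 hours (nearest whole number)

λ = 6.621e-05 /h, FIT = 66212


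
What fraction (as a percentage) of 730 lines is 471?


Coverage = covered / total * 100
Coverage = 471 / 730 * 100
Coverage = 64.52%

64.52%


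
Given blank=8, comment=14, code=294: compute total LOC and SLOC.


Total LOC = blank + comment + code
Total LOC = 8 + 14 + 294 = 316
SLOC (source only) = code = 294

Total LOC: 316, SLOC: 294


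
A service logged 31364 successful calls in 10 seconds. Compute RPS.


Formula: throughput = requests / seconds
throughput = 31364 / 10
throughput = 3136.4 requests/second

3136.4 requests/second


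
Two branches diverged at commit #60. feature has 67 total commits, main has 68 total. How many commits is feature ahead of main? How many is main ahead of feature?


Common ancestor: commit #60
feature commits after divergence: 67 - 60 = 7
main commits after divergence: 68 - 60 = 8
feature is 7 commits ahead of main
main is 8 commits ahead of feature

feature ahead: 7, main ahead: 8


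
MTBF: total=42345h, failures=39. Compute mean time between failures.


Formula: MTBF = Total operating time / Number of failures
MTBF = 42345 / 39
MTBF = 1085.77 hours

1085.77 hours


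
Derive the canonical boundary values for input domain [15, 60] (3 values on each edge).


Range: [15, 60]
Boundaries: just below min, min, min+1, max-1, max, just above max
Values: [14, 15, 16, 59, 60, 61]

[14, 15, 16, 59, 60, 61]


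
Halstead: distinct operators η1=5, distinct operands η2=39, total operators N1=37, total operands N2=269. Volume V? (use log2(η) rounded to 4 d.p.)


Formula: V = N * log2(η), where N = N1 + N2 and η = η1 + η2
η = 5 + 39 = 44
N = 37 + 269 = 306
log2(44) ≈ 5.4594
V = 306 * 5.4594 = 1670.58

1670.58


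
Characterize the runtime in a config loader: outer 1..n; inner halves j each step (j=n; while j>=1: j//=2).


Reasoning: n times log n
Complexity: O(n log n)

O(n log n)


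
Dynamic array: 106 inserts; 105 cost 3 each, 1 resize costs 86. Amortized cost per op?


Formula: Amortized cost = Total cost / Operations
Total cost = (105 * 3) + (1 * 86)
Total cost = 315 + 86 = 401
Amortized = 401 / 106 = 3.783

3.783


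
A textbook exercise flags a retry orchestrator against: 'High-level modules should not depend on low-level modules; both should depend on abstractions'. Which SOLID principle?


This describes the Dependency Inversion Principle (DIP)

Dependency Inversion Principle (DIP)


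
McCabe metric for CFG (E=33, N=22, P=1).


Formula: V(G) = E - N + 2P
V(G) = 33 - 22 + 2*1
V(G) = 11 + 2
V(G) = 13

13


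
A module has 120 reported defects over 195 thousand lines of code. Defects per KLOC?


Defect density = defects / KLOC
Defect density = 120 / 195
Defect density = 0.615 defects/KLOC

0.615 defects/KLOC


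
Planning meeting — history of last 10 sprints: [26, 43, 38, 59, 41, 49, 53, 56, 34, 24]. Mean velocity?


Formula: Avg velocity = Total points / Number of sprints
Points: [26, 43, 38, 59, 41, 49, 53, 56, 34, 24]
Sum = 26 + 43 + 38 + 59 + 41 + 49 + 53 + 56 + 34 + 24 = 423
Avg velocity = 423 / 10 = 42.3 points/sprint

42.3 points/sprint


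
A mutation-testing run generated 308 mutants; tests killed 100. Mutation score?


Mutation score = killed / total * 100
Mutation score = 100 / 308 * 100
Mutation score = 32.47%

32.47%


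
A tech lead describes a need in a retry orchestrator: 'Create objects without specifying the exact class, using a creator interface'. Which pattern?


This matches the Factory Method pattern

Factory Method


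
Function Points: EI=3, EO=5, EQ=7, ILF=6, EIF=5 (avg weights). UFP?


UFP = EI*4 + EO*5 + EQ*4 + ILF*10 + EIF*7
UFP = 3*4 + 5*5 + 7*4 + 6*10 + 5*7
UFP = 12 + 25 + 28 + 60 + 35
UFP = 160

160


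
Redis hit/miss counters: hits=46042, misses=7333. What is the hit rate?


Formula: hit rate = hits / (hits + misses) * 100
hit rate = 46042 / (46042 + 7333) * 100
hit rate = 46042 / 53375 * 100
hit rate = 86.26%

86.26%


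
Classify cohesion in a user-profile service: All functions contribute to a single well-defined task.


Reasoning: Best: single purpose
Type: Functional cohesion

Functional cohesion


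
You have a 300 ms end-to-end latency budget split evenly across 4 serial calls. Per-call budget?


Formula: per_stage = total_budget / stages
per_stage = 300 / 4
per_stage = 75.0 ms

75.0 ms


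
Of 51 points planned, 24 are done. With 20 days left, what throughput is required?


Formula: Required rate = Remaining points / Days left
Remaining = 51 - 24 = 27 points
Required rate = 27 / 20 = 1.35 points/day

1.35 points/day


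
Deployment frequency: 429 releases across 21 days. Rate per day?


Formula: deployments per day = releases / days
= 429 / 21
= 20.429 deploys/day
(equivalently, 143.0 deploys/week)

20.429 deploys/day


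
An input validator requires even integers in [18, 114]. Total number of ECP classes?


Constraint: even integers in [18, 114]
Class 1: x < 18 — out-of-range invalid
Class 2: x in [18,114] but odd — wrong type invalid
Class 3: x in [18,114] and even — valid
Class 4: x > 114 — out-of-range invalid
Total equivalence classes: 4

4 equivalence classes


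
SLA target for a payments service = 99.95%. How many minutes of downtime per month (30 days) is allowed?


Formula: allowed downtime = period * (100 - SLA) / 100
Period (month (30 days)) = 43200 minutes
Unavailability fraction = (100 - 99.95) / 100
Allowed downtime = 43200 * (100 - 99.95) / 100
Allowed downtime = 21.6 minutes

21.6 minutes


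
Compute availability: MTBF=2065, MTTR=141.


Availability = MTBF / (MTBF + MTTR)
Availability = 2065 / (2065 + 141)
Availability = 2065 / 2206
Availability = 93.6083%

93.6083%


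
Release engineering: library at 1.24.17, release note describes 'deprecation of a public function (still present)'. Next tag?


Current: 1.24.17
Change category: 'deprecation of a public function (still present)' → minor bump
SemVer rule: minor bump → increment MINOR, reset PATCH to 0 (MAJOR unchanged)
New: 1.25.0

1.25.0


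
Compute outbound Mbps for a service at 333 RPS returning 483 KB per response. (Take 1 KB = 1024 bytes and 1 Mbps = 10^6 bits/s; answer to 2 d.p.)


Formula: Mbps = payload_bytes * RPS * 8 / 1e6
Payload per request = 483 KB = 483 * 1024 = 494592 bytes
Total bytes/sec = 494592 * 333 = 164699136
Total bits/sec = 164699136 * 8 = 1317593088
Mbps = 1317593088 / 1e6 = 1317.59

1317.59 Mbps


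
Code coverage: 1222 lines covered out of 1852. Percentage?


Coverage = covered / total * 100
Coverage = 1222 / 1852 * 100
Coverage = 65.98%

65.98%


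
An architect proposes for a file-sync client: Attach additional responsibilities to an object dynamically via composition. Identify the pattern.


This matches the Decorator pattern

Decorator


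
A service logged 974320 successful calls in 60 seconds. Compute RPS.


Formula: throughput = requests / seconds
throughput = 974320 / 60
throughput = 16238.67 requests/second

16238.67 requests/second


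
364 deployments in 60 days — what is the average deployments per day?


Formula: deployments per day = releases / days
= 364 / 60
= 6.067 deploys/day
(equivalently, 42.47 deploys/week)

6.067 deploys/day


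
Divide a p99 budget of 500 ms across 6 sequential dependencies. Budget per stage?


Formula: per_stage = total_budget / stages
per_stage = 500 / 6
per_stage = 83.33 ms

83.33 ms


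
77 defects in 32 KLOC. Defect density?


Defect density = defects / KLOC
Defect density = 77 / 32
Defect density = 2.406 defects/KLOC

2.406 defects/KLOC


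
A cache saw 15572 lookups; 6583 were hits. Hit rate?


Formula: hit rate = hits / (hits + misses) * 100
hit rate = 6583 / (6583 + 8989) * 100
hit rate = 6583 / 15572 * 100
hit rate = 42.27%

42.27%


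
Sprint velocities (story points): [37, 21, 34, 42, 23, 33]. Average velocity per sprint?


Formula: Avg velocity = Total points / Number of sprints
Points: [37, 21, 34, 42, 23, 33]
Sum = 37 + 21 + 34 + 42 + 23 + 33 = 190
Avg velocity = 190 / 6 = 31.67 points/sprint

31.67 points/sprint


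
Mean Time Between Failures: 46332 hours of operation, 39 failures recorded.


Formula: MTBF = Total operating time / Number of failures
MTBF = 46332 / 39
MTBF = 1188.0 hours

1188.0 hours


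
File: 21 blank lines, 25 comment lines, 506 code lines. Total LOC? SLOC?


Total LOC = blank + comment + code
Total LOC = 21 + 25 + 506 = 552
SLOC (source only) = code = 506

Total LOC: 552, SLOC: 506


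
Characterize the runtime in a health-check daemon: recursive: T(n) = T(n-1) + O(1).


Reasoning: linear recursion with constant work per frame
Complexity: O(n)

O(n)


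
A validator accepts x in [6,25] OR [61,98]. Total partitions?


Valid ranges: [6,25] and [61,98]
Class 1: x < 6 — invalid
Class 2: 6 ≤ x ≤ 25 — valid
Class 3: 25 < x < 61 — invalid (gap between ranges)
Class 4: 61 ≤ x ≤ 98 — valid
Class 5: x > 98 — invalid
Total equivalence classes: 5

5 equivalence classes


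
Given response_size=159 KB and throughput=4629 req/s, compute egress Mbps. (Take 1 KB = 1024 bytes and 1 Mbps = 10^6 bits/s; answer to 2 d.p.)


Formula: Mbps = payload_bytes * RPS * 8 / 1e6
Payload per request = 159 KB = 159 * 1024 = 162816 bytes
Total bytes/sec = 162816 * 4629 = 753675264
Total bits/sec = 753675264 * 8 = 6029402112
Mbps = 6029402112 / 1e6 = 6029.4

6029.4 Mbps


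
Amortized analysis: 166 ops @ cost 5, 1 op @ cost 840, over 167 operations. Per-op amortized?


Formula: Amortized cost = Total cost / Operations
Total cost = (166 * 5) + (1 * 840)
Total cost = 830 + 840 = 1670
Amortized = 1670 / 167 = 10.0

10.0


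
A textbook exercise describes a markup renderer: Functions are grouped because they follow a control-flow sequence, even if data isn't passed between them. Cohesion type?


Reasoning: Grouped by order of execution within a routine, not by data flow
Type: Procedural cohesion

Procedural cohesion


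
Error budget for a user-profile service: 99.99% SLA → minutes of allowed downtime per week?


Formula: allowed downtime = period * (100 - SLA) / 100
Period (week) = 10080 minutes
Unavailability fraction = (100 - 99.99) / 100
Allowed downtime = 10080 * (100 - 99.99) / 100
Allowed downtime = 1.008 minutes

1.008 minutes


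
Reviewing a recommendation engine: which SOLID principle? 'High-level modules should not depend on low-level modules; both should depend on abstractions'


This describes the Dependency Inversion Principle (DIP)

Dependency Inversion Principle (DIP)


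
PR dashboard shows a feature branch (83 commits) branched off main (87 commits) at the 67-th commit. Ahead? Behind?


Common ancestor: commit #67
feature commits after divergence: 83 - 67 = 16
main commits after divergence: 87 - 67 = 20
feature is 16 commits ahead of main
main is 20 commits ahead of feature

feature ahead: 16, main ahead: 20


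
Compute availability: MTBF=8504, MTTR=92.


Availability = MTBF / (MTBF + MTTR)
Availability = 8504 / (8504 + 92)
Availability = 8504 / 8596
Availability = 98.9297%

98.9297%


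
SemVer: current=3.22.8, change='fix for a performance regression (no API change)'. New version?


Current: 3.22.8
Change category: 'fix for a performance regression (no API change)' → patch bump
SemVer rule: patch bump → increment PATCH (MAJOR and MINOR unchanged)
New: 3.22.9

3.22.9


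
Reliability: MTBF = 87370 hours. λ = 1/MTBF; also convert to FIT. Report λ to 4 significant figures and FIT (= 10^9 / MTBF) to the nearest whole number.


Formula: λ = 1 / MTBF; FIT = λ × 1e9 = 1e9 / MTBF
λ = 1 / 87370 ≈ 1.145e-05 failures/hour
FIT = 1e9 / 87370 ≈ 11446 failures per 1e9 hours (nearest whole number)

λ = 1.145e-05 /h, FIT = 11446


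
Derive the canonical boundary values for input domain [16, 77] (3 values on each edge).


Range: [16, 77]
Boundaries: just below min, min, min+1, max-1, max, just above max
Values: [15, 16, 17, 76, 77, 78]

[15, 16, 17, 76, 77, 78]


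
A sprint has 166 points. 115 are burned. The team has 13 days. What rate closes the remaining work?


Formula: Required rate = Remaining points / Days left
Remaining = 166 - 115 = 51 points
Required rate = 51 / 13 = 3.92 points/day

3.92 points/day


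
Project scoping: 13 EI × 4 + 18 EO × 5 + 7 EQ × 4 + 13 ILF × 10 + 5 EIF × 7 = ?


UFP = EI*4 + EO*5 + EQ*4 + ILF*10 + EIF*7
UFP = 13*4 + 18*5 + 7*4 + 13*10 + 5*7
UFP = 52 + 90 + 28 + 130 + 35
UFP = 335

335


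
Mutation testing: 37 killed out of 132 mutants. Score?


Mutation score = killed / total * 100
Mutation score = 37 / 132 * 100
Mutation score = 28.03%

28.03%


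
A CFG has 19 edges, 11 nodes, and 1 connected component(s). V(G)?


Formula: V(G) = E - N + 2P
V(G) = 19 - 11 + 2*1
V(G) = 8 + 2
V(G) = 10

10


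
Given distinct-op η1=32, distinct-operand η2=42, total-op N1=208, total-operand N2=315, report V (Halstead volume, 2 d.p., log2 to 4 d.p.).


Formula: V = N * log2(η), where N = N1 + N2 and η = η1 + η2
η = 32 + 42 = 74
N = 208 + 315 = 523
log2(74) ≈ 6.2095
V = 523 * 6.2095 = 3247.57

3247.57


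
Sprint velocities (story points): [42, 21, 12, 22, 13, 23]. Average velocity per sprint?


Formula: Avg velocity = Total points / Number of sprints
Points: [42, 21, 12, 22, 13, 23]
Sum = 42 + 21 + 12 + 22 + 13 + 23 = 133
Avg velocity = 133 / 6 = 22.17 points/sprint

22.17 points/sprint


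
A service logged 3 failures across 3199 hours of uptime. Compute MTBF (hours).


Formula: MTBF = Total operating time / Number of failures
MTBF = 3199 / 3
MTBF = 1066.33 hours

1066.33 hours


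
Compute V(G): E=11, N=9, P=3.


Formula: V(G) = E - N + 2P
V(G) = 11 - 9 + 2*3
V(G) = 2 + 6
V(G) = 8

8


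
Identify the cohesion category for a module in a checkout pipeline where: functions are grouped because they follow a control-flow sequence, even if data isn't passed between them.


Reasoning: Grouped by order of execution within a routine, not by data flow
Type: Procedural cohesion

Procedural cohesion


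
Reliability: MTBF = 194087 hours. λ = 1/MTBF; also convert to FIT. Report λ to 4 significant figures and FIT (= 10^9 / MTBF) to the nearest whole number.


Formula: λ = 1 / MTBF; FIT = λ × 1e9 = 1e9 / MTBF
λ = 1 / 194087 ≈ 5.152e-06 failures/hour
FIT = 1e9 / 194087 ≈ 5152 failures per 1e9 hours (nearest whole number)

λ = 5.152e-06 /h, FIT = 5152


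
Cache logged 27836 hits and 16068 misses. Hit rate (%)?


Formula: hit rate = hits / (hits + misses) * 100
hit rate = 27836 / (27836 + 16068) * 100
hit rate = 27836 / 43904 * 100
hit rate = 63.4%

63.4%


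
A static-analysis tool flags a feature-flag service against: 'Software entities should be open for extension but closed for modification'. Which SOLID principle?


This describes the Open/Closed Principle (OCP)

Open/Closed Principle (OCP)


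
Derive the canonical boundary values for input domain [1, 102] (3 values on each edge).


Range: [1, 102]
Boundaries: just below min, min, min+1, max-1, max, just above max
Values: [0, 1, 2, 101, 102, 103]

[0, 1, 2, 101, 102, 103]


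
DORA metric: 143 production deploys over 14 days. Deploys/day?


Formula: deployments per day = releases / days
= 143 / 14
= 10.214 deploys/day
(equivalently, 71.5 deploys/week)

10.214 deploys/day


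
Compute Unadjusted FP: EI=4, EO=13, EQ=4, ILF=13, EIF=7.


UFP = EI*4 + EO*5 + EQ*4 + ILF*10 + EIF*7
UFP = 4*4 + 13*5 + 4*4 + 13*10 + 7*7
UFP = 16 + 65 + 16 + 130 + 49
UFP = 276

276


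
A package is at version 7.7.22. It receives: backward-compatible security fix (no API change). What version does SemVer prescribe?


Current: 7.7.22
Change category: 'backward-compatible security fix (no API change)' → patch bump
SemVer rule: patch bump → increment PATCH (MAJOR and MINOR unchanged)
New: 7.7.23

7.7.23


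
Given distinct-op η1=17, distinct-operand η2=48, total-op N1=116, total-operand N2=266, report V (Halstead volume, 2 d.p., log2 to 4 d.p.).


Formula: V = N * log2(η), where N = N1 + N2 and η = η1 + η2
η = 17 + 48 = 65
N = 116 + 266 = 382
log2(65) ≈ 6.0224
V = 382 * 6.0224 = 2300.56

2300.56


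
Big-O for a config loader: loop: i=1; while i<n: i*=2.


Reasoning: i doubles each step so iterations are log2(n)
Complexity: O(log n)

O(log n)


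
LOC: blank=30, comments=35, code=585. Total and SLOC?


Total LOC = blank + comment + code
Total LOC = 30 + 35 + 585 = 650
SLOC (source only) = code = 585

Total LOC: 650, SLOC: 585


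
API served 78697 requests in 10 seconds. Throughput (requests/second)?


Formula: throughput = requests / seconds
throughput = 78697 / 10
throughput = 7869.7 requests/second

7869.7 requests/second


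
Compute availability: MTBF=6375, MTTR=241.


Availability = MTBF / (MTBF + MTTR)
Availability = 6375 / (6375 + 241)
Availability = 6375 / 6616
Availability = 96.3573%

96.3573%


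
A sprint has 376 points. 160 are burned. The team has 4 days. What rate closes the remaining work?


Formula: Required rate = Remaining points / Days left
Remaining = 376 - 160 = 216 points
Required rate = 216 / 4 = 54.0 points/day

54.0 points/day


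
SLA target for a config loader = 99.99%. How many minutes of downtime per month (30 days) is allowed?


Formula: allowed downtime = period * (100 - SLA) / 100
Period (month (30 days)) = 43200 minutes
Unavailability fraction = (100 - 99.99) / 100
Allowed downtime = 43200 * (100 - 99.99) / 100
Allowed downtime = 4.32 minutes

4.32 minutes


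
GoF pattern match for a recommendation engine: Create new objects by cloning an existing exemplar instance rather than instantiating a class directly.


This matches the Prototype pattern

Prototype


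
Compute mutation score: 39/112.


Mutation score = killed / total * 100
Mutation score = 39 / 112 * 100
Mutation score = 34.82%

34.82%


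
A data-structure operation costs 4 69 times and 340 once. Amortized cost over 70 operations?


Formula: Amortized cost = Total cost / Operations
Total cost = (69 * 4) + (1 * 340)
Total cost = 276 + 340 = 616
Amortized = 616 / 70 = 8.8

8.8


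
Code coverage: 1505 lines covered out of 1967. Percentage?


Coverage = covered / total * 100
Coverage = 1505 / 1967 * 100
Coverage = 76.51%

76.51%


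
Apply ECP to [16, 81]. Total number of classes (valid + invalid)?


Valid range: [16, 81]
Class 1: x < 16 — invalid
Class 2: 16 ≤ x ≤ 81 — valid
Class 3: x > 81 — invalid
Total equivalence classes: 3

3 equivalence classes


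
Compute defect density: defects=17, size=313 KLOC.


Defect density = defects / KLOC
Defect density = 17 / 313
Defect density = 0.054 defects/KLOC

0.054 defects/KLOC


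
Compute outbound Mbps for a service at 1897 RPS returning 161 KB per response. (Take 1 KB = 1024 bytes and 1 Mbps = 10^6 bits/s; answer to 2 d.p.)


Formula: Mbps = payload_bytes * RPS * 8 / 1e6
Payload per request = 161 KB = 161 * 1024 = 164864 bytes
Total bytes/sec = 164864 * 1897 = 312747008
Total bits/sec = 312747008 * 8 = 2501976064
Mbps = 2501976064 / 1e6 = 2501.98

2501.98 Mbps


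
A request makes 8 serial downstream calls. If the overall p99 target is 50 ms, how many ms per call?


Formula: per_stage = total_budget / stages
per_stage = 50 / 8
per_stage = 6.25 ms

6.25 ms


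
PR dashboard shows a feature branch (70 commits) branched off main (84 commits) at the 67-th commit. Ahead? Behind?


Common ancestor: commit #67
feature commits after divergence: 70 - 67 = 3
main commits after divergence: 84 - 67 = 17
feature is 3 commits ahead of main
main is 17 commits ahead of feature

feature ahead: 3, main ahead: 17


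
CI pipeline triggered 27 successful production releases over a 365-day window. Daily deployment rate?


Formula: deployments per day = releases / days
= 27 / 365
= 0.074 deploys/day
(equivalently, 0.52 deploys/week)

0.074 deploys/day


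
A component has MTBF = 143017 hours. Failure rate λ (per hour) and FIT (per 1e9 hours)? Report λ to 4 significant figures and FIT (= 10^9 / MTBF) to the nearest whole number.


Formula: λ = 1 / MTBF; FIT = λ × 1e9 = 1e9 / MTBF
λ = 1 / 143017 ≈ 6.992e-06 failures/hour
FIT = 1e9 / 143017 ≈ 6992 failures per 1e9 hours (nearest whole number)

λ = 6.992e-06 /h, FIT = 6992


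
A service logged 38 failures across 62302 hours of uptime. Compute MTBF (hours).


Formula: MTBF = Total operating time / Number of failures
MTBF = 62302 / 38
MTBF = 1639.53 hours

1639.53 hours


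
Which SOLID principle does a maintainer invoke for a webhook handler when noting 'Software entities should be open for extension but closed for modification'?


This describes the Open/Closed Principle (OCP)

Open/Closed Principle (OCP)


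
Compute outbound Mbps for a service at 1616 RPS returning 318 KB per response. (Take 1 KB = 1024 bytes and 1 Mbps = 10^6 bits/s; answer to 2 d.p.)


Formula: Mbps = payload_bytes * RPS * 8 / 1e6
Payload per request = 318 KB = 318 * 1024 = 325632 bytes
Total bytes/sec = 325632 * 1616 = 526221312
Total bits/sec = 526221312 * 8 = 4209770496
Mbps = 4209770496 / 1e6 = 4209.77

4209.77 Mbps


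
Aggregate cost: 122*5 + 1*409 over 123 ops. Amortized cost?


Formula: Amortized cost = Total cost / Operations
Total cost = (122 * 5) + (1 * 409)
Total cost = 610 + 409 = 1019
Amortized = 1019 / 123 = 8.2846

8.2846


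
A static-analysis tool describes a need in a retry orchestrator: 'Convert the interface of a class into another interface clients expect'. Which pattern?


This matches the Adapter pattern

Adapter


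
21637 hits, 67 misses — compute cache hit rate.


Formula: hit rate = hits / (hits + misses) * 100
hit rate = 21637 / (21637 + 67) * 100
hit rate = 21637 / 21704 * 100
hit rate = 99.69%

99.69%


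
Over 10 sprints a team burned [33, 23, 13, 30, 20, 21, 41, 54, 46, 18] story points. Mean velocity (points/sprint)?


Formula: Avg velocity = Total points / Number of sprints
Points: [33, 23, 13, 30, 20, 21, 41, 54, 46, 18]
Sum = 33 + 23 + 13 + 30 + 20 + 21 + 41 + 54 + 46 + 18 = 299
Avg velocity = 299 / 10 = 29.9 points/sprint

29.9 points/sprint


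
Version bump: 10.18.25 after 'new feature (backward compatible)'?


Current: 10.18.25
Change category: 'new feature (backward compatible)' → minor bump
SemVer rule: minor bump → increment MINOR, reset PATCH to 0 (MAJOR unchanged)
New: 10.19.0

10.19.0


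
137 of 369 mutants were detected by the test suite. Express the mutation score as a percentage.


Mutation score = killed / total * 100
Mutation score = 137 / 369 * 100
Mutation score = 37.13%

37.13%


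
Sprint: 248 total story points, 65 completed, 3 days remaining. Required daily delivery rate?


Formula: Required rate = Remaining points / Days left
Remaining = 248 - 65 = 183 points
Required rate = 183 / 3 = 61.0 points/day

61.0 points/day


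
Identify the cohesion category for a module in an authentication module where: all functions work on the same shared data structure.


Reasoning: Functions share data
Type: Communicational cohesion

Communicational cohesion


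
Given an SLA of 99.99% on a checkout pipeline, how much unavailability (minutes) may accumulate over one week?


Formula: allowed downtime = period * (100 - SLA) / 100
Period (week) = 10080 minutes
Unavailability fraction = (100 - 99.99) / 100
Allowed downtime = 10080 * (100 - 99.99) / 100
Allowed downtime = 1.008 minutes

1.008 minutes


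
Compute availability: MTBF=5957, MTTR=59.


Availability = MTBF / (MTBF + MTTR)
Availability = 5957 / (5957 + 59)
Availability = 5957 / 6016
Availability = 99.0193%

99.0193%


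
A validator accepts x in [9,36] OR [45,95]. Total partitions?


Valid ranges: [9,36] and [45,95]
Class 1: x < 9 — invalid
Class 2: 9 ≤ x ≤ 36 — valid
Class 3: 36 < x < 45 — invalid (gap between ranges)
Class 4: 45 ≤ x ≤ 95 — valid
Class 5: x > 95 — invalid
Total equivalence classes: 5

5 equivalence classes
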